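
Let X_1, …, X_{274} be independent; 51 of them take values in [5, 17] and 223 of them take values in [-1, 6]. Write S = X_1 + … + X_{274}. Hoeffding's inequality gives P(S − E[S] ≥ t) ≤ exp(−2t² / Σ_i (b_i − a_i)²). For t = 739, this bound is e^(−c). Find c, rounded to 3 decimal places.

Σ(b_i − a_i)² = 51·12² + 223·7² = 18271.
c = 2t² / 18271 = 2·739² / 18271 = 59.7801.

59.780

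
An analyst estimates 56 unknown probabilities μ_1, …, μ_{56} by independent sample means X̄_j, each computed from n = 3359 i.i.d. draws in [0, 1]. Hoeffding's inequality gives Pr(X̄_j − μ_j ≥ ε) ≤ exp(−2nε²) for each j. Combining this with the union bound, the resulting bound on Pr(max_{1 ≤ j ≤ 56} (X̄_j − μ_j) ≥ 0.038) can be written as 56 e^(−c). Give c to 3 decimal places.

Union bound over the 56 events: Pr(max_{1 ≤ j ≤ 56} (X̄_j − μ_j) ≥ 0.038) ≤ 56·exp(−2nε²) = 56 exp(−2·3359·0.038²).
So c = 2·3359·0.038² = 9.7008.

9.701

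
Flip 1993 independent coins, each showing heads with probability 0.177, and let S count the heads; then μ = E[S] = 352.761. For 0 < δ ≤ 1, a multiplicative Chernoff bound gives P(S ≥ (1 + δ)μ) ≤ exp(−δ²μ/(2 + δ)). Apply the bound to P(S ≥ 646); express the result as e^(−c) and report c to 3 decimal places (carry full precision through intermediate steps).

Write 646 = (1 + δ)μ, so δ = 646/352.761 − 1 = 0.8312682…
Then the exponent is δ²μ/(2 + δ) = (646 − μ)² / (μ·(2 + δ)) = 86.095784.

86.096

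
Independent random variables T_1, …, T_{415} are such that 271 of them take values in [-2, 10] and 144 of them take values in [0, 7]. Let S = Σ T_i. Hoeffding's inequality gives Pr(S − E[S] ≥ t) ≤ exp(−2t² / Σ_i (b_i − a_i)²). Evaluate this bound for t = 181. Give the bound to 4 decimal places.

0.2413

Σ(b_i − a_i)² = 271·12² + 144·7² = 46080.
Exponent = 2·181² / 46080 = 1.42192.
Bound = exp(−1.42192) = 0.24125.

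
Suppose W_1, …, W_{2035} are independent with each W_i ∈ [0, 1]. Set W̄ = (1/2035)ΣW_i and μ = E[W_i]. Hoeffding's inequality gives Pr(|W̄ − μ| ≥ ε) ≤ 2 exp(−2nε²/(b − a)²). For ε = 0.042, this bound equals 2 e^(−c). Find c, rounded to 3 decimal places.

c = 2nε²/(b − a)² = 2·2035·0.042² / 1² = 7.1795.

7.179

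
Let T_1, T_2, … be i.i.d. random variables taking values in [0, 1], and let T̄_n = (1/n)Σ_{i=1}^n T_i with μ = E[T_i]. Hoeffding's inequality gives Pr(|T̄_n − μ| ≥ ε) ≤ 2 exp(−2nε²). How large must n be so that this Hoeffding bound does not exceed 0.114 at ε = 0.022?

Require 2·exp(−2nε²) ≤ 0.114, i.e. 2nε² ≥ ln(2/0.114) = 2.864704.
So n ≥ 2.864704 / (2·0.022²) = 2959.405.
The smallest integer n is 2960.

2960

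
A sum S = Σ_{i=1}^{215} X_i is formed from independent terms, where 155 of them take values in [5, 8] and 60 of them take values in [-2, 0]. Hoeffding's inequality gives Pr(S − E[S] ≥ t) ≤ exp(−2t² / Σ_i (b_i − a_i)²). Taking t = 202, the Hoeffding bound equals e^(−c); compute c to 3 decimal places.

49.913

Σ(b_i − a_i)² = 155·3² + 60·2² = 1635.
c = 2t² / 1635 = 2·202² / 1635 = 49.9131.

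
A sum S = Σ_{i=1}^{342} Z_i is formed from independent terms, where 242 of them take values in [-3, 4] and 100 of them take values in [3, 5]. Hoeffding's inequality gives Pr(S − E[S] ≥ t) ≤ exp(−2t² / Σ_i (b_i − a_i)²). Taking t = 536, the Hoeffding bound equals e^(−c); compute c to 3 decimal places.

46.875

Σ(b_i − a_i)² = 242·7² + 100·2² = 12258.
c = 2t² / 12258 = 2·536² / 12258 = 46.8749.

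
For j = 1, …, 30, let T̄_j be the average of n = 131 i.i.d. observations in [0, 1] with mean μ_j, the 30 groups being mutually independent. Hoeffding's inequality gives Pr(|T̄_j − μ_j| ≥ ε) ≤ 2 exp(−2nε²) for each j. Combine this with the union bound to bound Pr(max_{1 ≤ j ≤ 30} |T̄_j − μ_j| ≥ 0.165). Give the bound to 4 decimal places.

0.0479

Per-experiment Hoeffding bound: 2·exp(−2·131·0.165²) = 2·exp(−7.13295) = 0.0015967.
Union bound over 30 events: 30·0.0015967 = 0.04790.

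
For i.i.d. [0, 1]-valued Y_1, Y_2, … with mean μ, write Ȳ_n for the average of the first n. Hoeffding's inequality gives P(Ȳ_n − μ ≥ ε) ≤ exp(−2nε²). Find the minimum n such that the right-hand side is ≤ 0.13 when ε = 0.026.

Require exp(−2nε²) ≤ 0.13, i.e. 2nε² ≥ ln(1/0.13) = 2.040221.
So n ≥ 2.040221 / (2·0.026²) = 1509.039.
The smallest integer n is 1510.

1510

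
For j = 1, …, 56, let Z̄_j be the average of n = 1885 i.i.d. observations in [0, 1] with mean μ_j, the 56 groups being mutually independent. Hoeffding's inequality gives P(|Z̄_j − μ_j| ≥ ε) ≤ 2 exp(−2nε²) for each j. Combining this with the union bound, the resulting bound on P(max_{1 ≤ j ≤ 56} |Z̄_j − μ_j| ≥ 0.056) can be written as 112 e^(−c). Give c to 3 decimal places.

Union bound over the 56 events: P(max_{1 ≤ j ≤ 56} |Z̄_j − μ_j| ≥ 0.056) ≤ 56·2·exp(−2nε²) = 112 exp(−2·1885·0.056²).
So c = 2·1885·0.056² = 11.8227.

11.823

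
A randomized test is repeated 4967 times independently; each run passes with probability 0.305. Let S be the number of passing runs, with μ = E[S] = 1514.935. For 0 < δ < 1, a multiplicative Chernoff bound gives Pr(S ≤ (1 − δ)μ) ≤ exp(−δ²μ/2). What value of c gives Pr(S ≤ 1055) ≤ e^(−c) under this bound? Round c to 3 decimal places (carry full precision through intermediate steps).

69.818

Write 1055 = (1 − δ)μ, so δ = 1 − 1055/1514.935 = 0.3036005…
Then the exponent is δ²μ/2 = (μ − 1055)²/(2μ) = 69.818244.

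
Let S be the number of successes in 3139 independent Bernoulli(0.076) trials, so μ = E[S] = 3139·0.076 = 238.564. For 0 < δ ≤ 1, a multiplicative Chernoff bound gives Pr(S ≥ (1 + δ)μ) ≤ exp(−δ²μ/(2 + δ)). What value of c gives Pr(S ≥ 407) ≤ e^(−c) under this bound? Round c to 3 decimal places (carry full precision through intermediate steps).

Write 407 = (1 + δ)μ, so δ = 407/238.564 − 1 = 0.7060411…
Then the exponent is δ²μ/(2 + δ) = (407 − μ)² / (μ·(2 + δ)) = 43.947132.

43.947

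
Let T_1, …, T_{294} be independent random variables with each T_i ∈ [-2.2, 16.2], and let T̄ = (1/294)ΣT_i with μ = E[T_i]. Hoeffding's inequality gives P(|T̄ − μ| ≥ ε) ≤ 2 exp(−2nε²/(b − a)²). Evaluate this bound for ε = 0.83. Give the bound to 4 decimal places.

0.6045

Exponent: 2nε²/(b − a)² = 2·294·0.83² / 18.4² = 1.19646.
Bound = 2·exp(−1.19646) = 0.60453.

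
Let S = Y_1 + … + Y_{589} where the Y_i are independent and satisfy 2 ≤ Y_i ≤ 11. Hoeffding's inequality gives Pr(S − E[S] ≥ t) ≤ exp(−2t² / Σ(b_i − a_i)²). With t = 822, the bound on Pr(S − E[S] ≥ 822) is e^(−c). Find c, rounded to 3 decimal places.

28.325

Σ(b_i − a_i)² = 589·(9)² = 47709.
c = 2t²/47709 = 2·822²/47709 = 28.3252.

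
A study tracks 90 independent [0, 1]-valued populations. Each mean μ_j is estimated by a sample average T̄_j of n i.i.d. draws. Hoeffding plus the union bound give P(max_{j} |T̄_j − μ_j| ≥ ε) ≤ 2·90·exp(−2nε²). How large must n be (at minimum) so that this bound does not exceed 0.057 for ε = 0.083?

585

Need 2·90·exp(−2nε²) ≤ 0.057, i.e. exp(−2nε²) ≤ 0.057/180.
So 2nε² ≥ ln(180/0.057) = 8.057661.
Hence n ≥ 8.057661/(2·0.083²) = 584.821.
The smallest integer n is 585.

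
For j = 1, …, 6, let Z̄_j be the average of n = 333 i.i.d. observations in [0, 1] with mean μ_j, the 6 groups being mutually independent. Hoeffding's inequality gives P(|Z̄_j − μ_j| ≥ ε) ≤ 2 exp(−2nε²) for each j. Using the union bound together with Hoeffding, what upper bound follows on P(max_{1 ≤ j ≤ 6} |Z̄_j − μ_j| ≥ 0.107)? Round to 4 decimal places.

Per-experiment Hoeffding bound: 2·exp(−2·333·0.107²) = 2·exp(−7.62503) = 0.00097616.
Union bound over 6 events: 6·0.00097616 = 0.00586.

0.0059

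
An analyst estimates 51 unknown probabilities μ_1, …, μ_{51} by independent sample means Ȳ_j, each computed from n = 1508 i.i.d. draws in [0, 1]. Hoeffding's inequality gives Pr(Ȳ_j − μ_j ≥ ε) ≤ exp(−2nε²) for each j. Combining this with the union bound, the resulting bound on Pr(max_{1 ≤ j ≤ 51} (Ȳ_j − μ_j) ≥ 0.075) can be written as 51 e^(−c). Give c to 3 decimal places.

16.965

Union bound over the 51 events: Pr(max_{1 ≤ j ≤ 51} (Ȳ_j − μ_j) ≥ 0.075) ≤ 51·exp(−2nε²) = 51 exp(−2·1508·0.075²).
So c = 2·1508·0.075² = 16.9650.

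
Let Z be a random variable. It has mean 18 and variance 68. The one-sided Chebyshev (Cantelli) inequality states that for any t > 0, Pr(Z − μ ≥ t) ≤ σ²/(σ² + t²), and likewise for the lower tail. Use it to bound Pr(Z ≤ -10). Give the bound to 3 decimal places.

0.080

Here σ² = 68 and t = 28, so σ² + t² = 852.
Cantelli's bound: 68/852 = 0.0798.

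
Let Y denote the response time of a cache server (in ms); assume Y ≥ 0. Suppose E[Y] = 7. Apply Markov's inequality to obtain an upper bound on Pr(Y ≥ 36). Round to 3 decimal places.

Markov's inequality: for a non-negative random variable, Pr(Y ≥ a) ≤ E[Y]/a.
Here E[Y] = 7 and a = 36, so the bound is 7/36 = 0.1944.

0.194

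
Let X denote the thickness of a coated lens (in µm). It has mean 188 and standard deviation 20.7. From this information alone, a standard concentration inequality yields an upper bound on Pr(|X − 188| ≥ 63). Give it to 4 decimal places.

0.1080

Mean and variance are known, so Chebyshev's inequality applies.
Chebyshev: Pr(|X − μ| ≥ t) ≤ Var(X)/t².
Var(X) = σ² = 20.7² = 428.49.
Bound = 428.49 / 3969 = 0.1080.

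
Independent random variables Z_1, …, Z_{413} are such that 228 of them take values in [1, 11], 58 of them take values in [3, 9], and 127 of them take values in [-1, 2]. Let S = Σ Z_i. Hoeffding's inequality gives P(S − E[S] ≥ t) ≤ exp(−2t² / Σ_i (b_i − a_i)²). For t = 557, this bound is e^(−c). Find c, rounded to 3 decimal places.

Σ(b_i − a_i)² = 228·10² + 58·6² + 127·3² = 26031.
c = 2t² / 26031 = 2·557² / 26031 = 23.8369.

23.837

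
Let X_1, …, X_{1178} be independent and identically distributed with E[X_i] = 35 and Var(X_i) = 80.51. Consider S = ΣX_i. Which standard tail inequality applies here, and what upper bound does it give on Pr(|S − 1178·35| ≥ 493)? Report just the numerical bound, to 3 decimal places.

0.390

With mean and variance of each term known, Chebyshev's inequality bounds the deviation of the sum (or sample mean).
Var(S) = n·Var(X_i) = 1178·80.51 = 94840.78.
Chebyshev: Pr(|S − 1178·35| ≥ 493) ≤ Var(S)/493² = 94840.78/243049 = 0.3902.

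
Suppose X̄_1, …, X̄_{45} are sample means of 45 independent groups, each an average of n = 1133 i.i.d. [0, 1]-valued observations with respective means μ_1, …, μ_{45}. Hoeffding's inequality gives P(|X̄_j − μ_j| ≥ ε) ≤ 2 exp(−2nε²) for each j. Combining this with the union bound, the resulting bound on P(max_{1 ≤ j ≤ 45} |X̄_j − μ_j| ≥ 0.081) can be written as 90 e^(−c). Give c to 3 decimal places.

Union bound over the 45 events: P(max_{1 ≤ j ≤ 45} |X̄_j − μ_j| ≥ 0.081) ≤ 45·2·exp(−2nε²) = 90 exp(−2·1133·0.081²).
So c = 2·1133·0.081² = 14.8672.

14.867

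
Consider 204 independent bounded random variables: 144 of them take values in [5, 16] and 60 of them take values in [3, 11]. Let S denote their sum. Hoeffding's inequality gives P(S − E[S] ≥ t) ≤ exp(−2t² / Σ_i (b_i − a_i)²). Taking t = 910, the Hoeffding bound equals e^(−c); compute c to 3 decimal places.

Σ(b_i − a_i)² = 144·11² + 60·8² = 21264.
c = 2t² / 21264 = 2·910² / 21264 = 77.8875.

77.888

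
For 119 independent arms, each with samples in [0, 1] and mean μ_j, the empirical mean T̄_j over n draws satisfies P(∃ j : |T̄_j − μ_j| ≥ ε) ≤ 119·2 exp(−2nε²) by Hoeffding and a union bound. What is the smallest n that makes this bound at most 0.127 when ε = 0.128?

Need 2·119·exp(−2nε²) ≤ 0.127, i.e. exp(−2nε²) ≤ 0.127/238.
So 2nε² ≥ ln(238/0.127) = 7.535839.
Hence n ≥ 7.535839/(2·0.128²) = 229.976.
The smallest integer n is 230.

230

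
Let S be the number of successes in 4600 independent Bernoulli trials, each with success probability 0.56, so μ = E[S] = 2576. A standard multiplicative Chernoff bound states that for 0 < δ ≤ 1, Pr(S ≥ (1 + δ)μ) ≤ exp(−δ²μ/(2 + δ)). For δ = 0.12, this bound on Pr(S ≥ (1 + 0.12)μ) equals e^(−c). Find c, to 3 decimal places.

c = δ²μ/(2 + δ) = 0.12²·2576/(2 + 0.12) = 17.4974.

17.497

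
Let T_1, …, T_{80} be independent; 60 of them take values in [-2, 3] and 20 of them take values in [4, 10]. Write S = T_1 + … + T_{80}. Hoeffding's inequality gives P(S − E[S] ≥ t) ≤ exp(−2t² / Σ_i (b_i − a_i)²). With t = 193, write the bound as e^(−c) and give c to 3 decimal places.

Σ(b_i − a_i)² = 60·5² + 20·6² = 2220.
c = 2t² / 2220 = 2·193² / 2220 = 33.5577.

33.558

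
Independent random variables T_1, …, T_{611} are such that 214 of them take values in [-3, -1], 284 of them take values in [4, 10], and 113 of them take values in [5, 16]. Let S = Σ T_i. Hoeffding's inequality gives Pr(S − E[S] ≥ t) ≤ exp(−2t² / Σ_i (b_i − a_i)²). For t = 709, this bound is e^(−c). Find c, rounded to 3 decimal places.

40.616

Σ(b_i − a_i)² = 214·2² + 284·6² + 113·11² = 24753.
c = 2t² / 24753 = 2·709² / 24753 = 40.6158.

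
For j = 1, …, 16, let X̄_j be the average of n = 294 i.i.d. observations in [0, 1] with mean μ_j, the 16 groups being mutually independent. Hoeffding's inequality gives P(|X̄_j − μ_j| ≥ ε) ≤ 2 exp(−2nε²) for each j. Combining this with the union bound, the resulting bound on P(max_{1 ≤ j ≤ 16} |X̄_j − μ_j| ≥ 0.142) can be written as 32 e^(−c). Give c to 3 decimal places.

11.856

Union bound over the 16 events: P(max_{1 ≤ j ≤ 16} |X̄_j − μ_j| ≥ 0.142) ≤ 16·2·exp(−2nε²) = 32 exp(−2·294·0.142²).
So c = 2·294·0.142² = 11.8564.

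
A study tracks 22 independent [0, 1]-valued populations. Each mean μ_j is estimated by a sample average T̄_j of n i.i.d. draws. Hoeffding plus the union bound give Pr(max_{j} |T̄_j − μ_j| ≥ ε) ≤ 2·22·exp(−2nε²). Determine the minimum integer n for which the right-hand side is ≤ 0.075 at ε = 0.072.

Need 2·22·exp(−2nε²) ≤ 0.075, i.e. exp(−2nε²) ≤ 0.075/44.
So 2nε² ≥ ln(44/0.075) = 6.374457.
Hence n ≥ 6.374457/(2·0.072²) = 614.820.
The smallest integer n is 615.

615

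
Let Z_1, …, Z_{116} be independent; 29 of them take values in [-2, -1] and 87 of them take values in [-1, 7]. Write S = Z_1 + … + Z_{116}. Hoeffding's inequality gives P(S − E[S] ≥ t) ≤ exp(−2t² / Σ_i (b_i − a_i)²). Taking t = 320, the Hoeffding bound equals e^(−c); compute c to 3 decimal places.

36.591

Σ(b_i − a_i)² = 29·1² + 87·8² = 5597.
c = 2t² / 5597 = 2·320² / 5597 = 36.5910.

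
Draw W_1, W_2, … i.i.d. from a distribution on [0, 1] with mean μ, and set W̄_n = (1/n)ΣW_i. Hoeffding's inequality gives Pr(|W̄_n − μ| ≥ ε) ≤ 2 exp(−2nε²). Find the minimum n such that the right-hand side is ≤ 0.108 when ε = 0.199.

37

Require 2·exp(−2nε²) ≤ 0.108, i.e. 2nε² ≥ ln(2/0.108) = 2.918771.
So n ≥ 2.918771 / (2·0.199²) = 36.852.
The smallest integer n is 37.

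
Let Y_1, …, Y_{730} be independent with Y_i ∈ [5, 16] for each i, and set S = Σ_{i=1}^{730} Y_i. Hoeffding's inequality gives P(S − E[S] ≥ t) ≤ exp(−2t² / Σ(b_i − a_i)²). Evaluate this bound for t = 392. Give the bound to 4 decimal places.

Σ(b_i − a_i)² = 730·(11)² = 88330.
Exponent = 2·392²/88330 = 3.4793.
Bound = exp(−3.4793) = 0.03083.

0.0308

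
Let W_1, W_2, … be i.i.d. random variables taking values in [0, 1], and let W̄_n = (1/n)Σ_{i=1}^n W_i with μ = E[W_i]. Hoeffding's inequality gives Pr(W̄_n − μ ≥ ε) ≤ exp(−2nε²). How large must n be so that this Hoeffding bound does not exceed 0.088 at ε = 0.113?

96

Require exp(−2nε²) ≤ 0.088, i.e. 2nε² ≥ ln(1/0.088) = 2.430418.
So n ≥ 2.430418 / (2·0.113²) = 95.169.
The smallest integer n is 96.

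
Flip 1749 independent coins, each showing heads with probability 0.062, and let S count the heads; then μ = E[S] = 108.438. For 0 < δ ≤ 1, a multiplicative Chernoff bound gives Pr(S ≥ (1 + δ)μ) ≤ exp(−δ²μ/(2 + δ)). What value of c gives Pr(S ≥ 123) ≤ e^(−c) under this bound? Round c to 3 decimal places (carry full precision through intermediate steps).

0.916

Write 123 = (1 + δ)μ, so δ = 123/108.438 − 1 = 0.1342887…
Then the exponent is δ²μ/(2 + δ) = (123 − μ)² / (μ·(2 + δ)) = 0.916236.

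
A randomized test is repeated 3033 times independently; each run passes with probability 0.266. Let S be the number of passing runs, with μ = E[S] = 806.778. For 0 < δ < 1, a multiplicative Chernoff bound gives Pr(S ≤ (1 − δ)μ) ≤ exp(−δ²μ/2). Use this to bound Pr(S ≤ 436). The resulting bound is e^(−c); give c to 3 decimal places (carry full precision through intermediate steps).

85.201

Write 436 = (1 − δ)μ, so δ = 1 − 436/806.778 = 0.4595787…
Then the exponent is δ²μ/2 = (μ − 436)²/(2μ) = 85.200839.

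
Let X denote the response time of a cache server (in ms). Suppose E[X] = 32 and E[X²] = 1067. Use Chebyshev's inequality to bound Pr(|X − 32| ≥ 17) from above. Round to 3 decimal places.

0.149

Var(X) = E[X²] − (E[X])² = 1067 − 1024 = 43.
Chebyshev's inequality: Pr(|X − μ| ≥ t) ≤ Var(X)/t² = 43/289 = 0.1488.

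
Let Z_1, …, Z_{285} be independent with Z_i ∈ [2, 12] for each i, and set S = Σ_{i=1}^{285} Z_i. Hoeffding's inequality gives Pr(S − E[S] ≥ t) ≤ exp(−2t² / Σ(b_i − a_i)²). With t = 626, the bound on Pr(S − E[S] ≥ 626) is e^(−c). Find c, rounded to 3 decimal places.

Σ(b_i − a_i)² = 285·(10)² = 28500.
c = 2t²/28500 = 2·626²/28500 = 27.5001.

27.500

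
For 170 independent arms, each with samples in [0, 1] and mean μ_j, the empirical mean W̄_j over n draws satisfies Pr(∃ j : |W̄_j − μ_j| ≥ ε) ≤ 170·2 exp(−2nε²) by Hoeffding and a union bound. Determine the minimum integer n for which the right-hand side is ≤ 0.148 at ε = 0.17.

134

Need 2·170·exp(−2nε²) ≤ 0.148, i.e. exp(−2nε²) ≤ 0.148/340.
So 2nε² ≥ ln(340/0.148) = 7.739489.
Hence n ≥ 7.739489/(2·0.17²) = 133.901.
The smallest integer n is 134.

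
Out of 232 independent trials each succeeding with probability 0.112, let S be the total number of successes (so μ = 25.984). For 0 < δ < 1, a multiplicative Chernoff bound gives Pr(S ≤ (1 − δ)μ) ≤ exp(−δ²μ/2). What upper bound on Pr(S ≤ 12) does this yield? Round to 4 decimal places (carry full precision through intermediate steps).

0.0232

Write 12 = (1 − δ)μ, so δ = 1 − 12/25.984 = 0.5381773…
Then the exponent is δ²μ/2 = (μ − 12)²/(2μ) = 3.762936.
Bound = exp(−3.762936) = 0.02322.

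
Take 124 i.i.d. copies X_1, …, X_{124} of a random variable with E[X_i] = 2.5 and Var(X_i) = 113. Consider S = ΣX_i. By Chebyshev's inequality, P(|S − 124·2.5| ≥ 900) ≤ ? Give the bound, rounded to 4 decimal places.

0.0173

Var(S) = n·Var(X_i) = 124·113 = 14012.
Chebyshev: P(|S − 124·2.5| ≥ 900) ≤ Var(S)/900² = 14012/810000 = 0.0173.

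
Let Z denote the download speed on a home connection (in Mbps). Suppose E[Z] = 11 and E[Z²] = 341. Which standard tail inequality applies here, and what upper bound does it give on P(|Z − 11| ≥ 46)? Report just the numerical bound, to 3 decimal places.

The first two moments determine the variance, so Chebyshev's inequality is the sharpest standard bound available.
Var(Z) = E[Z²] − (E[Z])² = 341 − 121 = 220.
Chebyshev's inequality: P(|Z − μ| ≥ t) ≤ Var(Z)/t² = 220/2116 = 0.1040.

0.104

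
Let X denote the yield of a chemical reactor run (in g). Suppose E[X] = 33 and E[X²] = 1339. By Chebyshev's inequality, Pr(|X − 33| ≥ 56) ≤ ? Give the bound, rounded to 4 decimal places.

0.0797

Var(X) = E[X²] − (E[X])² = 1339 − 1089 = 250.
Chebyshev's inequality: Pr(|X − μ| ≥ t) ≤ Var(X)/t² = 250/3136 = 0.0797.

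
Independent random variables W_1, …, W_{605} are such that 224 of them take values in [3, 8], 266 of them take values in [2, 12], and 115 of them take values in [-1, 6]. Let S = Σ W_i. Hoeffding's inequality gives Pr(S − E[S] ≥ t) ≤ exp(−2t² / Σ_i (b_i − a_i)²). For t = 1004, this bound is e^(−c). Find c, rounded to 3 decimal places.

53.285

Σ(b_i − a_i)² = 224·5² + 266·10² + 115·7² = 37835.
c = 2t² / 37835 = 2·1004² / 37835 = 53.2848.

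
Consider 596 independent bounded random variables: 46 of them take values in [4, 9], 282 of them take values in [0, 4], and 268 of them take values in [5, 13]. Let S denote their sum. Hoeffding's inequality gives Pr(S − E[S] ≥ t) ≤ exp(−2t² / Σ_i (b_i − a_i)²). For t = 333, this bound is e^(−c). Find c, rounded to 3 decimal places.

Σ(b_i − a_i)² = 46·5² + 282·4² + 268·8² = 22814.
c = 2t² / 22814 = 2·333² / 22814 = 9.7211.

9.721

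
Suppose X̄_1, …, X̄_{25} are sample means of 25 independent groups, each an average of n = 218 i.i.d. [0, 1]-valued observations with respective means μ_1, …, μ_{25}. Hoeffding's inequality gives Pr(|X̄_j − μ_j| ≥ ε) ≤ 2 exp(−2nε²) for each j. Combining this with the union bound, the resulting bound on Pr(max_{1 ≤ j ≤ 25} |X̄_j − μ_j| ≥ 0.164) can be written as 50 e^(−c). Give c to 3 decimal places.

Union bound over the 25 events: Pr(max_{1 ≤ j ≤ 25} |X̄_j − μ_j| ≥ 0.164) ≤ 25·2·exp(−2nε²) = 50 exp(−2·218·0.164²).
So c = 2·218·0.164² = 11.7267.

11.727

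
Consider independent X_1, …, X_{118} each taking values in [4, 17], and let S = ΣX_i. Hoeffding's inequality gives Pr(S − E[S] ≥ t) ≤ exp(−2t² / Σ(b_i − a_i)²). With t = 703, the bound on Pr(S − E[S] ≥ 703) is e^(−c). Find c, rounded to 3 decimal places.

49.565

Σ(b_i − a_i)² = 118·(13)² = 19942.
c = 2t²/19942 = 2·703²/19942 = 49.5646.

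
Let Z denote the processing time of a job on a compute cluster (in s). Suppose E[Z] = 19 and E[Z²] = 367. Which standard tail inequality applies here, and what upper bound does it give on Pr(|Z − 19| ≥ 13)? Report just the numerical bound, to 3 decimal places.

0.036

The first two moments determine the variance, so Chebyshev's inequality is the sharpest standard bound available.
Var(Z) = E[Z²] − (E[Z])² = 367 − 361 = 6.
Chebyshev's inequality: Pr(|Z − μ| ≥ t) ≤ Var(Z)/t² = 6/169 = 0.0355.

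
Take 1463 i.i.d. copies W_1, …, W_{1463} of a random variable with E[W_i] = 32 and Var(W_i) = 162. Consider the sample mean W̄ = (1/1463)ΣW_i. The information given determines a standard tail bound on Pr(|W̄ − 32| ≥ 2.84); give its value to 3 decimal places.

With mean and variance of each term known, Chebyshev's inequality bounds the deviation of the sum (or sample mean).
Var(W̄) = Var(W_i)/n = 162/1463 = 0.11073.
Chebyshev: Pr(|W̄ − 32| ≥ 2.84) ≤ Var(W̄)/(2.84)² = 162/(1463·2.84²) = 0.0137.

0.014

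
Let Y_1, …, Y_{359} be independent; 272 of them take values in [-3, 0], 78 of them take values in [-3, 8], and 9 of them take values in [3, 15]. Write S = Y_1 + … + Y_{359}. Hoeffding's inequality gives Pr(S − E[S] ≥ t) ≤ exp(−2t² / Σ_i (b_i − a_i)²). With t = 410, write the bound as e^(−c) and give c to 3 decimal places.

25.504

Σ(b_i − a_i)² = 272·3² + 78·11² + 9·12² = 13182.
c = 2t² / 13182 = 2·410² / 13182 = 25.5045.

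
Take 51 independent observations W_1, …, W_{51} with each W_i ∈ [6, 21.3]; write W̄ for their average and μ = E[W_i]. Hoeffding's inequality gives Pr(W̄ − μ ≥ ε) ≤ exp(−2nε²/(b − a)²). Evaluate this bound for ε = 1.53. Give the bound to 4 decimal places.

0.3606

Exponent: 2nε²/(b − a)² = 2·51·1.53² / 15.3² = 1.02000.
Bound = exp(−1.02000) = 0.36059.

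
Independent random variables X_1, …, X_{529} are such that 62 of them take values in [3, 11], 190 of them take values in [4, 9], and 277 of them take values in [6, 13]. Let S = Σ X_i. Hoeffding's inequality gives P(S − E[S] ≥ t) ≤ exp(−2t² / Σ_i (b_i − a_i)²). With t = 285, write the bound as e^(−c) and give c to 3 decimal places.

7.288

Σ(b_i − a_i)² = 62·8² + 190·5² + 277·7² = 22291.
c = 2t² / 22291 = 2·285² / 22291 = 7.2877.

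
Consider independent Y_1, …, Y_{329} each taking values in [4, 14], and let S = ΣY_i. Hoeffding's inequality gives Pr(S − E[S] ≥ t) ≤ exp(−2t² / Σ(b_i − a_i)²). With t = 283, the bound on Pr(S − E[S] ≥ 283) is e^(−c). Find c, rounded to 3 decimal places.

Σ(b_i − a_i)² = 329·(10)² = 32900.
c = 2t²/32900 = 2·283²/32900 = 4.8686.

4.869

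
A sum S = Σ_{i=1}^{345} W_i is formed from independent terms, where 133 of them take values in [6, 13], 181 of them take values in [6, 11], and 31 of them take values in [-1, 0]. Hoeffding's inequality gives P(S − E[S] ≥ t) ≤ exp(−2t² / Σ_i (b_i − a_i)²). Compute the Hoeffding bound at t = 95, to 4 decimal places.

0.1959

Σ(b_i − a_i)² = 133·7² + 181·5² + 31·1² = 11073.
Exponent = 2·95² / 11073 = 1.63009.
Bound = exp(−1.63009) = 0.19591.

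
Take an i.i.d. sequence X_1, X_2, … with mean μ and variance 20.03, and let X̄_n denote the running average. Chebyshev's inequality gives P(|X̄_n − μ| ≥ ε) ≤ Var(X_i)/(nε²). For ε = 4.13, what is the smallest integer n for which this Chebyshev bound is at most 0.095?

Require 20.03/(n·4.13²) ≤ 0.095, i.e. n ≥ 20.03/(0.095·4.13²) = 12.361.
The smallest integer n is 13.

13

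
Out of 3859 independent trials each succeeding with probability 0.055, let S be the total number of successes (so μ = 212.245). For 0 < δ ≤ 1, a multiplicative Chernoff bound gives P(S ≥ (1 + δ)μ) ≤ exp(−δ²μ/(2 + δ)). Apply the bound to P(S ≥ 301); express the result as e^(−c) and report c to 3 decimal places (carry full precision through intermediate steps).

15.348

Write 301 = (1 + δ)μ, so δ = 301/212.245 − 1 = 0.4181724…
Then the exponent is δ²μ/(2 + δ) = (301 − μ)² / (μ·(2 + δ)) = 15.348323.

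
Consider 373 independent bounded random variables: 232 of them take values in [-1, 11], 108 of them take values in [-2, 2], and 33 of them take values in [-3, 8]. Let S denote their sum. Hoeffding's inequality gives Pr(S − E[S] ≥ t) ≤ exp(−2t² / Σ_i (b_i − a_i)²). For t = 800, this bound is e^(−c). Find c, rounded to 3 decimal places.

Σ(b_i − a_i)² = 232·12² + 108·4² + 33·11² = 39129.
c = 2t² / 39129 = 2·800² / 39129 = 32.7123.

32.712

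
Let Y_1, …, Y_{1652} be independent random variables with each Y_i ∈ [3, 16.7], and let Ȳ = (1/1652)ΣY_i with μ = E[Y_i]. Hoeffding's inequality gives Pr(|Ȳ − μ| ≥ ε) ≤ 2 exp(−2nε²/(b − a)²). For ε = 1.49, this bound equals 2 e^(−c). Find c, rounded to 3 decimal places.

39.082

c = 2nε²/(b − a)² = 2·1652·1.49² / 13.7² = 39.0815.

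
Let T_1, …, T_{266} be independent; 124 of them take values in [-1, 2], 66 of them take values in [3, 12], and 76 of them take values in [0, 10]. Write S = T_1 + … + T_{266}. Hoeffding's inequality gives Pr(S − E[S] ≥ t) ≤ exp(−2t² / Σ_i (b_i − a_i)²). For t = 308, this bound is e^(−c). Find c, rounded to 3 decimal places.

13.492

Σ(b_i − a_i)² = 124·3² + 66·9² + 76·10² = 14062.
c = 2t² / 14062 = 2·308² / 14062 = 13.4922.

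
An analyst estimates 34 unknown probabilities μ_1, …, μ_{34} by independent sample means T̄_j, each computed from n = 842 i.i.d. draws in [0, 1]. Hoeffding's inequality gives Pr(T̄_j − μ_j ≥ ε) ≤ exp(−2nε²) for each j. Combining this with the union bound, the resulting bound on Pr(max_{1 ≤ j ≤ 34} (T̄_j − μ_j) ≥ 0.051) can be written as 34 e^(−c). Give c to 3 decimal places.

4.380

Union bound over the 34 events: Pr(max_{1 ≤ j ≤ 34} (T̄_j − μ_j) ≥ 0.051) ≤ 34·exp(−2nε²) = 34 exp(−2·842·0.051²).
So c = 2·842·0.051² = 4.3801.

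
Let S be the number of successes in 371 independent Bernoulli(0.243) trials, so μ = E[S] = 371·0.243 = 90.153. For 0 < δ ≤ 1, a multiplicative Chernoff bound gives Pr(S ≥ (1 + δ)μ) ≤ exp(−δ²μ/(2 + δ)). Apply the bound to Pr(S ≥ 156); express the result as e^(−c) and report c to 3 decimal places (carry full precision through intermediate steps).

Write 156 = (1 + δ)μ, so δ = 156/90.153 − 1 = 0.7303917…
Then the exponent is δ²μ/(2 + δ) = (156 − μ)² / (μ·(2 + δ)) = 17.614359.

17.614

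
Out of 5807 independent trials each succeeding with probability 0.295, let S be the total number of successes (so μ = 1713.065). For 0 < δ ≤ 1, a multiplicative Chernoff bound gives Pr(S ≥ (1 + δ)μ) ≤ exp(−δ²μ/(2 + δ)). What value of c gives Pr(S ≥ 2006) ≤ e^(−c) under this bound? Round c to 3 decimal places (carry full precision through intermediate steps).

Write 2006 = (1 + δ)μ, so δ = 2006/1713.065 − 1 = 0.1710005…
Then the exponent is δ²μ/(2 + δ) = (2006 − μ)² / (μ·(2 + δ)) = 23.073249.

23.073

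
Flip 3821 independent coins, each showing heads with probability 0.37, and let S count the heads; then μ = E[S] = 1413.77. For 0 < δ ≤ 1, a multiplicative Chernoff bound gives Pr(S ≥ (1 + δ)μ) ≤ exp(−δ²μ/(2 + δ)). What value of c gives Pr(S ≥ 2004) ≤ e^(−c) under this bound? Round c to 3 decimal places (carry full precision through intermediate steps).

Write 2004 = (1 + δ)μ, so δ = 2004/1413.77 − 1 = 0.4174866…
Then the exponent is δ²μ/(2 + δ) = (2004 − μ)² / (μ·(2 + δ)) = 101.929461.

101.929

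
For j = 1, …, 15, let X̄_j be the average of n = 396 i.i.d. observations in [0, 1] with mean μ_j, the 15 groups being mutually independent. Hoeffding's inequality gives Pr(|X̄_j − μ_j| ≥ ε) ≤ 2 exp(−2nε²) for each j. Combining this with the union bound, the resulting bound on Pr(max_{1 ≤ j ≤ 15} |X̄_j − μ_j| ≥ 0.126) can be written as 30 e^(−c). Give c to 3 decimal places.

Union bound over the 15 events: Pr(max_{1 ≤ j ≤ 15} |X̄_j − μ_j| ≥ 0.126) ≤ 15·2·exp(−2nε²) = 30 exp(−2·396·0.126²).
So c = 2·396·0.126² = 12.5738.

12.574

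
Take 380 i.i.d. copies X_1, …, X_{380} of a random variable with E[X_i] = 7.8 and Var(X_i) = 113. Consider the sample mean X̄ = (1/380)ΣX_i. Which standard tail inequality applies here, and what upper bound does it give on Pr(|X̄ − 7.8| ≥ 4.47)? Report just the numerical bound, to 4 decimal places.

0.0149

With mean and variance of each term known, Chebyshev's inequality bounds the deviation of the sum (or sample mean).
Var(X̄) = Var(X_i)/n = 113/380 = 0.29737.
Chebyshev: Pr(|X̄ − 7.8| ≥ 4.47) ≤ Var(X̄)/(4.47)² = 113/(380·4.47²) = 0.0149.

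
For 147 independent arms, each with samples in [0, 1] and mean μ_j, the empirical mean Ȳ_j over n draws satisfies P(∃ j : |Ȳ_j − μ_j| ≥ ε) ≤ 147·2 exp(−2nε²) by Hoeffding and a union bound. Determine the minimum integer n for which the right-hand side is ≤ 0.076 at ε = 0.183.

124

Need 2·147·exp(−2nε²) ≤ 0.076, i.e. exp(−2nε²) ≤ 0.076/294.
So 2nε² ≥ ln(294/0.076) = 8.260602.
Hence n ≥ 8.260602/(2·0.183²) = 123.333.
The smallest integer n is 124.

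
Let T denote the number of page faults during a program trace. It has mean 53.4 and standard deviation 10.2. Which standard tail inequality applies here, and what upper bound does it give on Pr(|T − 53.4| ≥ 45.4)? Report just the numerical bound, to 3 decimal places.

0.050

Mean and variance are known, so Chebyshev's inequality applies.
Chebyshev: Pr(|T − μ| ≥ t) ≤ Var(T)/t².
Var(T) = σ² = 10.2² = 104.04.
Bound = 104.04 / 2061.16 = 0.0505.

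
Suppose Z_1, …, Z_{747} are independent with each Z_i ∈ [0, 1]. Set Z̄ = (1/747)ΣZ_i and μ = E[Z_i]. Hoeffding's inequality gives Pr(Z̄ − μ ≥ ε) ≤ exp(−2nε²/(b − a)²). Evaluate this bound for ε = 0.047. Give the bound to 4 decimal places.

Exponent: 2nε²/(b − a)² = 2·747·0.047² / 1² = 3.30025.
Bound = exp(−3.30025) = 0.03687.

0.0369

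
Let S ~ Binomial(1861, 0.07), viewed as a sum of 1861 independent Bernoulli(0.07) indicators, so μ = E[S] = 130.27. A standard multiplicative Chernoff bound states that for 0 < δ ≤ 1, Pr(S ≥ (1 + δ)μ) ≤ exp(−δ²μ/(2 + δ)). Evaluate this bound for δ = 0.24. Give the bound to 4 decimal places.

0.0351

Exponent = δ²μ/(2 + δ) = 0.24²·130.27/2.24 = 3.3498.
Bound = exp(−3.3498) = 0.03509.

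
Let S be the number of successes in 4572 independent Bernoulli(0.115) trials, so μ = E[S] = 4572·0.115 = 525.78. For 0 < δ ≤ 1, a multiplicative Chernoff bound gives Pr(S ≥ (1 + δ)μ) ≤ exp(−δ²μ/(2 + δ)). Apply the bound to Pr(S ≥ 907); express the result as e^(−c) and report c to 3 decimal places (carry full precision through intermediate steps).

Write 907 = (1 + δ)μ, so δ = 907/525.78 − 1 = 0.7250561…
Then the exponent is δ²μ/(2 + δ) = (907 − μ)² / (μ·(2 + δ)) = 101.431265.

101.431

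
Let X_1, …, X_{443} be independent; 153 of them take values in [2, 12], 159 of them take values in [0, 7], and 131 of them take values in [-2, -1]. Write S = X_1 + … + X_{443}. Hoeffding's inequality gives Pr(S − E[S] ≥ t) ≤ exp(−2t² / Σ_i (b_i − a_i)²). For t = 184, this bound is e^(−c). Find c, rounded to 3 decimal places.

2.916

Σ(b_i − a_i)² = 153·10² + 159·7² + 131·1² = 23222.
c = 2t² / 23222 = 2·184² / 23222 = 2.9159.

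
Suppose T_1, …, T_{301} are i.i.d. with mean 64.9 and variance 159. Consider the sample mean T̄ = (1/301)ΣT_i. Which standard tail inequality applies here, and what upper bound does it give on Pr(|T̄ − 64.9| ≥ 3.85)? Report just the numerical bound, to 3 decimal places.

0.036

With mean and variance of each term known, Chebyshev's inequality bounds the deviation of the sum (or sample mean).
Var(T̄) = Var(T_i)/n = 159/301 = 0.52824.
Chebyshev: Pr(|T̄ − 64.9| ≥ 3.85) ≤ Var(T̄)/(3.85)² = 159/(301·3.85²) = 0.0356.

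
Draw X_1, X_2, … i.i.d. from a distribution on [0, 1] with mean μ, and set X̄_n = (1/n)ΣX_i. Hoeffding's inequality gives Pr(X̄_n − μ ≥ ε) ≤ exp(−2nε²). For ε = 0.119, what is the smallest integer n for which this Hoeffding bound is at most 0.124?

74

Require exp(−2nε²) ≤ 0.124, i.e. 2nε² ≥ ln(1/0.124) = 2.087474.
So n ≥ 2.087474 / (2·0.119²) = 73.705.
The smallest integer n is 74.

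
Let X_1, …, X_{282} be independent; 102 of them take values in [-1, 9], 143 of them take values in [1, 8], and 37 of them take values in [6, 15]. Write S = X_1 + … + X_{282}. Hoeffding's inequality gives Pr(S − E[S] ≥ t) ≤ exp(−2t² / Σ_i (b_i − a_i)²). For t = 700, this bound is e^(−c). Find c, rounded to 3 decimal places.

48.505

Σ(b_i − a_i)² = 102·10² + 143·7² + 37·9² = 20204.
c = 2t² / 20204 = 2·700² / 20204 = 48.5052.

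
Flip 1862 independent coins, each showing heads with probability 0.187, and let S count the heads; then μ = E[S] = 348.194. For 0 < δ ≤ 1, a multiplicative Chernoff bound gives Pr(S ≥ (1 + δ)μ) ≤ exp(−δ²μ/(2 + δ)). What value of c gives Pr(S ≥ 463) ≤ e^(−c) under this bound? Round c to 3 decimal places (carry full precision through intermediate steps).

16.248

Write 463 = (1 + δ)μ, so δ = 463/348.194 − 1 = 0.3297185…
Then the exponent is δ²μ/(2 + δ) = (463 − μ)² / (μ·(2 + δ)) = 16.248170.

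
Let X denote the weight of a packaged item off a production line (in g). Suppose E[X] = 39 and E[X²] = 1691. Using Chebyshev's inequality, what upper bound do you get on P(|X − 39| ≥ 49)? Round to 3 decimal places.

Var(X) = E[X²] − (E[X])² = 1691 − 1521 = 170.
Chebyshev's inequality: P(|X − μ| ≥ t) ≤ Var(X)/t² = 170/2401 = 0.0708.

0.071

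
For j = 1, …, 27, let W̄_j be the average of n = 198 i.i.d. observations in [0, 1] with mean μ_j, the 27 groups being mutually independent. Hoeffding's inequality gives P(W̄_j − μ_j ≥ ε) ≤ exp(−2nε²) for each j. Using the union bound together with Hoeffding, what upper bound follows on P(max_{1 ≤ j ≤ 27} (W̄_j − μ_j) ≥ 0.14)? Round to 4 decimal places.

Per-experiment Hoeffding bound: exp(−2·198·0.14²) = exp(−7.76160) = 0.00042577.
Union bound over 27 events: 27·0.00042577 = 0.01150.

0.0115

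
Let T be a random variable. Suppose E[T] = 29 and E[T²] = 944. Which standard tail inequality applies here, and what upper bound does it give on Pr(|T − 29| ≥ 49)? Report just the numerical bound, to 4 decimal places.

0.0429

The first two moments determine the variance, so Chebyshev's inequality is the sharpest standard bound available.
Var(T) = E[T²] − (E[T])² = 944 − 841 = 103.
Chebyshev's inequality: Pr(|T − μ| ≥ t) ≤ Var(T)/t² = 103/2401 = 0.0429.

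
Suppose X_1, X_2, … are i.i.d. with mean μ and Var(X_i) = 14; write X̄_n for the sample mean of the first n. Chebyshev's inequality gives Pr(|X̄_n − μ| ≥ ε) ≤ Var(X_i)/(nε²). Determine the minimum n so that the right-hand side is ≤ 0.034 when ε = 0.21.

9338

Require 14/(n·0.21²) ≤ 0.034, i.e. n ≥ 14/(0.034·0.21²) = 9337.068.
The smallest integer n is 9338.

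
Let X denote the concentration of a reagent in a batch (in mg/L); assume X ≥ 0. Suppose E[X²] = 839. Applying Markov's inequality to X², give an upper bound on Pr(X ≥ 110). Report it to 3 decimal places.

Since X ≥ 0, the event {X ≥ 110} is the same as {X² ≥ 12100}.
Markov's inequality applied to X² gives Pr(X² ≥ 12100) ≤ E[X²]/12100 = 839/12100 = 0.0693.

0.069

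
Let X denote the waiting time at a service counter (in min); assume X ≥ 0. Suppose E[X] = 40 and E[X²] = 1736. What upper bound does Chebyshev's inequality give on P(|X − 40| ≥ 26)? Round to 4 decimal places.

0.2012

Var(X) = E[X²] − (E[X])² = 1736 − 1600 = 136.
Chebyshev's inequality: P(|X − μ| ≥ t) ≤ Var(X)/t² = 136/676 = 0.2012.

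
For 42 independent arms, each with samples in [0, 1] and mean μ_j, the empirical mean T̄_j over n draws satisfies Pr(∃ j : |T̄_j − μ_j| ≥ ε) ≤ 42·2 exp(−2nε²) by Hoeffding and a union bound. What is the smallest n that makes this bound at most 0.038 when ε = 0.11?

319

Need 2·42·exp(−2nε²) ≤ 0.038, i.e. exp(−2nε²) ≤ 0.038/84.
So 2nε² ≥ ln(84/0.038) = 7.700986.
Hence n ≥ 7.700986/(2·0.11²) = 318.223.
The smallest integer n is 319.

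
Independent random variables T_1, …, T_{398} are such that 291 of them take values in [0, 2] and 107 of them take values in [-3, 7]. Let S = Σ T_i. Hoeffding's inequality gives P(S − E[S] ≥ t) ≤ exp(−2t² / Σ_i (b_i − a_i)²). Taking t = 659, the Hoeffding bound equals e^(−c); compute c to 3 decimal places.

Σ(b_i − a_i)² = 291·2² + 107·10² = 11864.
c = 2t² / 11864 = 2·659² / 11864 = 73.2099.

73.210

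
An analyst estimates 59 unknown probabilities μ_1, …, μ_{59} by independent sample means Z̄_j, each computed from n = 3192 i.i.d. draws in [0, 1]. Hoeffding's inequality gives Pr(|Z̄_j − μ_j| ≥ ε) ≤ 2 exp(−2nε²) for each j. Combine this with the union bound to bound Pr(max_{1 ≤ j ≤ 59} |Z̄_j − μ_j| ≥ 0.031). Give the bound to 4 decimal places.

Per-experiment Hoeffding bound: 2·exp(−2·3192·0.031²) = 2·exp(−6.13502) = 0.0043313.
Union bound over 59 events: 59·0.0043313 = 0.25555.

0.2555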